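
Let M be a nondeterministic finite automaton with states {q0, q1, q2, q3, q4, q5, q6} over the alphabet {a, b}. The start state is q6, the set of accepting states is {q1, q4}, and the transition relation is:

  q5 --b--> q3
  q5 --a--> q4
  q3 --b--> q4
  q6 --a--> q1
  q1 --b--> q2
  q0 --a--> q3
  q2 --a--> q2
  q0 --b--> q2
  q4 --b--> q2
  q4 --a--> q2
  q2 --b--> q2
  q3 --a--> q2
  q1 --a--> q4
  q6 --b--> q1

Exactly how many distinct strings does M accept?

The useful subgraph on states {q1, q4, q6} is acyclic, so L(M) is finite; the longest accepting path visits 3 useful states, giving maximum string length 2.
Counting accepting paths from q6 by length: 2 of length 1, 2 of length 2. Total 4.

4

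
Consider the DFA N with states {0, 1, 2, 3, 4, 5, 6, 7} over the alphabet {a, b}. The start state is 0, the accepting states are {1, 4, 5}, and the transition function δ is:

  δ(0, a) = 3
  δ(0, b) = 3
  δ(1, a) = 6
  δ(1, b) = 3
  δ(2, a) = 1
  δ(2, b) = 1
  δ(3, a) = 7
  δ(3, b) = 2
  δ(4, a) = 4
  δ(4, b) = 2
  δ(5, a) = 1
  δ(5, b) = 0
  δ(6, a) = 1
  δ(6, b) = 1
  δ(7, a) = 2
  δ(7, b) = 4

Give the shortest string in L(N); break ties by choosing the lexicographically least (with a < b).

aab

A breadth-first search from 0 reaches an accepting state first via the path 0 → 3 → 7 → 4 on input aab.
No string of length < 3 is accepted (BFS exhausts all shorter strings without reaching an accepting state), and aab is the lexicographically least accepting string of length 3.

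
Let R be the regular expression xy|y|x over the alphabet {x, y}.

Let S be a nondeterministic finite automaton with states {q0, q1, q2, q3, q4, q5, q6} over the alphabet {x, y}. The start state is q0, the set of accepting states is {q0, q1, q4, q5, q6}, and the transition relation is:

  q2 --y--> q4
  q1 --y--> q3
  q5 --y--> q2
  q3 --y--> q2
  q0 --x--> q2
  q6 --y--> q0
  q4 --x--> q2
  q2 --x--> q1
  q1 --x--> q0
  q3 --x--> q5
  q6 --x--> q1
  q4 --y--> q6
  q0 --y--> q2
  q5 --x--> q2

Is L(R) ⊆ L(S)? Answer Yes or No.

The string x is in L(R) but not in L(S).
So L(R) ⊄ L(S).

No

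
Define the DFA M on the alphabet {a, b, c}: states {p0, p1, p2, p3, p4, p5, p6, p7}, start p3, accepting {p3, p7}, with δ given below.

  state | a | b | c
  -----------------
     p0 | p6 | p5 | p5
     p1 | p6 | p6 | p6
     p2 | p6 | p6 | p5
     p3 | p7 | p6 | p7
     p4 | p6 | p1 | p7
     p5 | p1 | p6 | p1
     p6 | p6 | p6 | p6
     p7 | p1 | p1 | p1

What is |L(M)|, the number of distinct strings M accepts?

3

The useful subgraph on states {p3, p7} is acyclic, so L(M) is finite; the longest accepting path visits 2 useful states, giving maximum string length 1.
Counting accepting paths from p3 by length: 1 of length 0, 2 of length 1. Total 3.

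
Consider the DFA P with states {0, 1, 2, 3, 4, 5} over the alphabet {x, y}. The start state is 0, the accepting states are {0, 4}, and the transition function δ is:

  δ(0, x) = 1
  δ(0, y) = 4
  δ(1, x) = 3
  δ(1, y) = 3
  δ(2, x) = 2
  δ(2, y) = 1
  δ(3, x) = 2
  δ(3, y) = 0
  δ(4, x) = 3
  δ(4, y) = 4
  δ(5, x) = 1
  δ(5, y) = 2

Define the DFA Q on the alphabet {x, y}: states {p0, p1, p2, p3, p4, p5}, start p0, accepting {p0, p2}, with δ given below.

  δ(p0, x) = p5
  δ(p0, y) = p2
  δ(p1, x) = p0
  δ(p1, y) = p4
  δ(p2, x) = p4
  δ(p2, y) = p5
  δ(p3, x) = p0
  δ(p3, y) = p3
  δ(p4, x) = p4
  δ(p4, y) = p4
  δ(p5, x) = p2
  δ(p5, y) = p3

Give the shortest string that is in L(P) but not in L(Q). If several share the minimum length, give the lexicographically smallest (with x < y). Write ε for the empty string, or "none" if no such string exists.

yy

The string yy is accepted by P but not by Q.
No shorter string lies in the difference, and yy is the lexicographically first length-2 string in L(P) \ L(Q).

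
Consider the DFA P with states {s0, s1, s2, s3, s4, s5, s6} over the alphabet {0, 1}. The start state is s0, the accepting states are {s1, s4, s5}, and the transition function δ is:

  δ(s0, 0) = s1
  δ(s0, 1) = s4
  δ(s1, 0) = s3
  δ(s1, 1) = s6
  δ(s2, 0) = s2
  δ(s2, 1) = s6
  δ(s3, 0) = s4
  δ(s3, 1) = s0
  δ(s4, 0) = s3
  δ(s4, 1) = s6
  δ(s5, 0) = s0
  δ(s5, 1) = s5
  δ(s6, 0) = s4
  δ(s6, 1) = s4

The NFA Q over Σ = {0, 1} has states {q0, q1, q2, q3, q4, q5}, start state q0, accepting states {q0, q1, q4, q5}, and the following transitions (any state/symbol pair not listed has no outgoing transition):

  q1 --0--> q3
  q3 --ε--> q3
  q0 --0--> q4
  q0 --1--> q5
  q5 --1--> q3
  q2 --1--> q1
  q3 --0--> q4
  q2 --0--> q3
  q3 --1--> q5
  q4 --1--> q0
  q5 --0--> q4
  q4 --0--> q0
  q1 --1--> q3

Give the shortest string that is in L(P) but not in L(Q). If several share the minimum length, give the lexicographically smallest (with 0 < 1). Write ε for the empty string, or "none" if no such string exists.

0011

The string 0011 is accepted by P but not by Q.
No shorter string lies in the difference, and 0011 is the lexicographically first length-4 string in L(P) \ L(Q).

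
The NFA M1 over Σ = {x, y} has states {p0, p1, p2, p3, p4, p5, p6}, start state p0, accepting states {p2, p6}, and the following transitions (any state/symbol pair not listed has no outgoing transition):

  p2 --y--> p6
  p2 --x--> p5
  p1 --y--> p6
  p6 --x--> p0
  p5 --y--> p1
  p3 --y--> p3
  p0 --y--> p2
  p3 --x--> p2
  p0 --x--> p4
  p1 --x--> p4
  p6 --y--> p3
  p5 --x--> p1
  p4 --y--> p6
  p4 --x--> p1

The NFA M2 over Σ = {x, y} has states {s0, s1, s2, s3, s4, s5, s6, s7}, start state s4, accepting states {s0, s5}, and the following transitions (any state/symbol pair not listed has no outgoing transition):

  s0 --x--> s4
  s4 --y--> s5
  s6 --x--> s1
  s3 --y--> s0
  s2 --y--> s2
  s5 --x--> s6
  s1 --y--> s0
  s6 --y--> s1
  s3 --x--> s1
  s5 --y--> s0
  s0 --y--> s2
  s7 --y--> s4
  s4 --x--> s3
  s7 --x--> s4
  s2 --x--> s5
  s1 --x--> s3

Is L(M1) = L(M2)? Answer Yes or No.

Exploring the product automaton M1 × M2 from the start pair (p0, s4), following both machines on each input symbol, reaches 7 state pairs: (p0, s4), (p4, s3), (p2, s5), (p1, s1), (p6, s0), (p5, s6), (p3, s2).
M1 accepts in {p2, p6} and M2 accepts in {s0, s5}. In every reachable pair the two components are either both accepting — (p2, s5), (p6, s0) — or both non-accepting, so no string is accepted by exactly one of the machines: L(M1) \ L(M2) and L(M2) \ L(M1) are both empty.
Hence every string is accepted by M1 iff it is accepted by M2, and the two languages coincide.

Yes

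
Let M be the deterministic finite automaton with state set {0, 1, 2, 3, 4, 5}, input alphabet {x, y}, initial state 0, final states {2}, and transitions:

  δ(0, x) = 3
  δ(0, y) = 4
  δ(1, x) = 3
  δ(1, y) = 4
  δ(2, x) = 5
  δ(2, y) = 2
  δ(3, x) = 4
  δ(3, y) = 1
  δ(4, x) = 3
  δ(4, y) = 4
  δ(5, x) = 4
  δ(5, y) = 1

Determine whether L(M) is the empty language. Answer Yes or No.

Yes

The states reachable from the start state are {0, 1, 3, 4}.
None of the accepting states {2} is reachable, so no string is accepted and L(M) = ∅.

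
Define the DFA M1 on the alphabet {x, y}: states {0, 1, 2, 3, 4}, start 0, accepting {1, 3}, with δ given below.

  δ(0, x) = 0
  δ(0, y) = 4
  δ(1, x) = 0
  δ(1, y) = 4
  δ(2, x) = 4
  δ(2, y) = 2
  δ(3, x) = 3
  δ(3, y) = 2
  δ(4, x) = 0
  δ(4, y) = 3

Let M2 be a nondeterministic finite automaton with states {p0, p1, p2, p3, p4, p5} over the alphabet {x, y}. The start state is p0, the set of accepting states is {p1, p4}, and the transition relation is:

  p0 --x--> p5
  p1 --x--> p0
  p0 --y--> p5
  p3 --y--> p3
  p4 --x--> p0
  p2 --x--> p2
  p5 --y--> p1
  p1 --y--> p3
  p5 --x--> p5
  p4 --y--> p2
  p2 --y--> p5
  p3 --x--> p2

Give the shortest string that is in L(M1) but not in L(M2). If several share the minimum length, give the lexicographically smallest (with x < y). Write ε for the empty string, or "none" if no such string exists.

The string xyy is accepted by M1 but not by M2.
No shorter string lies in the difference, and xyy is the lexicographically first length-3 string in L(M1) \ L(M2).

xyy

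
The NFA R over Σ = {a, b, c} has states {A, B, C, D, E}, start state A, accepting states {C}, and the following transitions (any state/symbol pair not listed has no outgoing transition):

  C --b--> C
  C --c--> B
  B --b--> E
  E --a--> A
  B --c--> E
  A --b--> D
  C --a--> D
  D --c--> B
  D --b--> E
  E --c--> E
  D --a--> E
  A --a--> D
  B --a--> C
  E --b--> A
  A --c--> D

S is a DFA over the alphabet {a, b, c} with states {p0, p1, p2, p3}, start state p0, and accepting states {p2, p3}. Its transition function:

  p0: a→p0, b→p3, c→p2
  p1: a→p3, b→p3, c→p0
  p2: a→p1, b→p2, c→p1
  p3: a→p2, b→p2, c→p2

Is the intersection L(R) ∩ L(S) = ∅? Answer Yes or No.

The string cca is accepted by both R and S.
Hence L(R) ∩ L(S) ≠ ∅.

No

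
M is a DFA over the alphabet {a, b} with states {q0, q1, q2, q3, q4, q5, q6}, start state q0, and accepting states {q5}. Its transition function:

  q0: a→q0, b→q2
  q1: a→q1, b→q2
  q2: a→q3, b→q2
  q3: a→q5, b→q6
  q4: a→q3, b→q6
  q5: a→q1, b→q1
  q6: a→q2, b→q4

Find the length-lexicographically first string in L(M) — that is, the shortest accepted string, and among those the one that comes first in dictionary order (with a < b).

baa

A breadth-first search from q0 reaches an accepting state first via the path q0 → q2 → q3 → q5 on input baa.
No string of length < 3 is accepted (BFS exhausts all shorter strings without reaching an accepting state), and baa is the lexicographically least accepting string of length 3.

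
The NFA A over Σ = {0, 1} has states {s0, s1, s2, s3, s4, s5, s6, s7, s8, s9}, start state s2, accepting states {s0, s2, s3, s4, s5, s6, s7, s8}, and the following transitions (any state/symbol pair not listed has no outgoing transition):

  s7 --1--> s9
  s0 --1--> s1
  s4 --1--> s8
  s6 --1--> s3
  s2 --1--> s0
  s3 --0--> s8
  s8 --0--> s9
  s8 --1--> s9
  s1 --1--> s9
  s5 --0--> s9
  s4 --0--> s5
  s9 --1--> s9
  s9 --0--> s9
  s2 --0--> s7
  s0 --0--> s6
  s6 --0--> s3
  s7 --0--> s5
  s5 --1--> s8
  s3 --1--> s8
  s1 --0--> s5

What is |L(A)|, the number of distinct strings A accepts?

14

The useful subgraph on states {s0, s1, s2, s3, s5, s6, s7, s8} is acyclic, so L(A) is finite; the longest accepting path visits 5 useful states, giving maximum string length 4.
Counting accepting paths from s2 by length: 1 of length 0, 2 of length 1, 2 of length 2, 4 of length 3, 5 of length 4. Total 14.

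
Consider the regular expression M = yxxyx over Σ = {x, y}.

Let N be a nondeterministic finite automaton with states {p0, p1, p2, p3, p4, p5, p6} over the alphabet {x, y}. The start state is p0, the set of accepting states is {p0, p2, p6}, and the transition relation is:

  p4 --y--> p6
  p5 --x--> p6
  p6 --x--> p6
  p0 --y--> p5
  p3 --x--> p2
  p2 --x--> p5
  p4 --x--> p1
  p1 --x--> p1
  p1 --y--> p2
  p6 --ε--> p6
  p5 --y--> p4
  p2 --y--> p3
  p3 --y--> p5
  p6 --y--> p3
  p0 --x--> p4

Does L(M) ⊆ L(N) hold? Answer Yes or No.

Converting the expression M to a DFA (subset construction, then merging equivalent states) gives the minimal DFA with states {m0, m1, m2, m3, m4, m5, m6}, start state m0, accepting states {m6} and transitions m0: x→m1, y→m2; m1: x→m1, y→m1; m2: x→m3, y→m1; m3: x→m4, y→m1; m4: x→m1, y→m5; m5: x→m6, y→m1; m6: x→m1, y→m1.
Exploring the product automaton M × N from the start pair (m0, p0), following both machines on each input symbol, reaches 12 state pairs: (m0, p0), (m1, p4), (m2, p5), (m1, p1), (m1, p6), (m3, p6), (m1, p2), (m1, p3), (m4, p6), (m1, p5), (m5, p3), (m6, p2).
M accepts in {m6} and N accepts in {p0, p2, p6}. The reachable pairs whose M-component is accepting are (m6, p2); in each of them the N-component is accepting too, so the product for L(M) \ L(N) (M-component accepting, N-component rejecting) has no reachable accepting pair and the difference is empty.
Hence every string in L(M) is also in L(N).

Yes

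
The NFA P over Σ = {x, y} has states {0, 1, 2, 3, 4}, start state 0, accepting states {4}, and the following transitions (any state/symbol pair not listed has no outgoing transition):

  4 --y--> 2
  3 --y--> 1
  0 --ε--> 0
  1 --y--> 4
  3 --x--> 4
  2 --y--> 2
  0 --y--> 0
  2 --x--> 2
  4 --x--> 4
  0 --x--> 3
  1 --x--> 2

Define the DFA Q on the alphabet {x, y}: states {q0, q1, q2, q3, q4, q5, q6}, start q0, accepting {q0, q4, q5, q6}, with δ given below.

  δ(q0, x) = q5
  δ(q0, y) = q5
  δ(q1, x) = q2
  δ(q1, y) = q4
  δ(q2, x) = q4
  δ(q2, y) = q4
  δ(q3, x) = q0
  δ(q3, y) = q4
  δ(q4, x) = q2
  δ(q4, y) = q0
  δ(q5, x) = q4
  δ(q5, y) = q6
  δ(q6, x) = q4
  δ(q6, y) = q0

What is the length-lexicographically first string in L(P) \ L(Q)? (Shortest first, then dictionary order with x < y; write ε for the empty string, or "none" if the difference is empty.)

The string xxx is accepted by P but not by Q.
No shorter string lies in the difference, and xxx is the lexicographically first length-3 string in L(P) \ L(Q).

xxx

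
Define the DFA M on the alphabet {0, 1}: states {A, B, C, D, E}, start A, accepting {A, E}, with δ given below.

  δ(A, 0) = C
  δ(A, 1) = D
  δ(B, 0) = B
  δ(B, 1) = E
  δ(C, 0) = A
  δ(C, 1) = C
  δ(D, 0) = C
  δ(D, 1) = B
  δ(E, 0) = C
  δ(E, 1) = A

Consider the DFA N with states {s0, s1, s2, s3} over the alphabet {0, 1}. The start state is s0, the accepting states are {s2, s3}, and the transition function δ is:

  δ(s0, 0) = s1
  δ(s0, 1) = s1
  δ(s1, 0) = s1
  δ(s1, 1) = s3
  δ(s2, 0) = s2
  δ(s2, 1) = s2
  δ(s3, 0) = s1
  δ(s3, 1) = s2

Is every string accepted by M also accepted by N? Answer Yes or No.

No

The empty string ε is in L(M) but not in L(N).
So L(M) ⊄ L(N).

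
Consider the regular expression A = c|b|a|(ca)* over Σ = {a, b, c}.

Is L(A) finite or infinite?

The expression contains a Kleene star applied to a subexpression that matches at least one nonempty string, so it matches strings of unbounded length.
Hence L(A) is infinite.

infinite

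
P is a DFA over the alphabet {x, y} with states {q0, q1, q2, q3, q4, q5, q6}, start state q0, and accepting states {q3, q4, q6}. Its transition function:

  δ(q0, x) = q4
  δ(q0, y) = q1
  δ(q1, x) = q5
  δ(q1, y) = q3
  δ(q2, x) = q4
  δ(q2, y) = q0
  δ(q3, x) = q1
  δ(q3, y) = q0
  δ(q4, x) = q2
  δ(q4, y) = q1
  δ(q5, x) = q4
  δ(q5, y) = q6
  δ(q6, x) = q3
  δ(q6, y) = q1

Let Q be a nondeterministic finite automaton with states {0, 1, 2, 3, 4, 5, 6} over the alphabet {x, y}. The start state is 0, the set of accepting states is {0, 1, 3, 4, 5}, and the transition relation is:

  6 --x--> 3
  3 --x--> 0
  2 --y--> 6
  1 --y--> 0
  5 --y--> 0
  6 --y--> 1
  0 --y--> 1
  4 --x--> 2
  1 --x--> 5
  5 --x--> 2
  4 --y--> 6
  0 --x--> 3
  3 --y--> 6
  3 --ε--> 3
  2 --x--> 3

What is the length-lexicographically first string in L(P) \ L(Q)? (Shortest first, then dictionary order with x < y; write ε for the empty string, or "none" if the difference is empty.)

yxx

The string yxx is accepted by P but not by Q.
No shorter string lies in the difference, and yxx is the lexicographically first length-3 string in L(P) \ L(Q).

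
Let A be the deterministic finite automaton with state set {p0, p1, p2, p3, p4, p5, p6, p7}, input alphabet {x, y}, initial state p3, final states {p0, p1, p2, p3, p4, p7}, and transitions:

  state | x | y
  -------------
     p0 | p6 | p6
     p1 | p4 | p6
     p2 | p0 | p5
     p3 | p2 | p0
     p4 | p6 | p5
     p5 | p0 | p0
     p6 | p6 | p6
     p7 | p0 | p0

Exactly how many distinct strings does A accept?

6

The useful subgraph on states {p0, p2, p3, p5} is acyclic, so L(A) is finite; the longest accepting path visits 4 useful states, giving maximum string length 3.
Counting accepting paths from p3 by length: 1 of length 0, 2 of length 1, 1 of length 2, 2 of length 3. Total 6.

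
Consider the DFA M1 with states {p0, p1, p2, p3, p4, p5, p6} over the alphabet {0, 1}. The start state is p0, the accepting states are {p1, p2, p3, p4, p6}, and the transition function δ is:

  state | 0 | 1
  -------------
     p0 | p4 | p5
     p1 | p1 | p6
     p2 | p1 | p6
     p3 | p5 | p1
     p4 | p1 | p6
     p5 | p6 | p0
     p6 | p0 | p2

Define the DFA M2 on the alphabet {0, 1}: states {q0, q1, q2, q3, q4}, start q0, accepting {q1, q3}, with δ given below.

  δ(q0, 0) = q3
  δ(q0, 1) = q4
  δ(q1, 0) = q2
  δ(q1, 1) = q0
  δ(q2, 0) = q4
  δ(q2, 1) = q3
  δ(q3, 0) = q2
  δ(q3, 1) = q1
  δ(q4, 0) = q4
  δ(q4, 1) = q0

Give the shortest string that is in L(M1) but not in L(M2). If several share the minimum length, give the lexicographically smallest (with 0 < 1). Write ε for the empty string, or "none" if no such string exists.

00

The string 00 is accepted by M1 but not by M2.
No shorter string lies in the difference, and 00 is the lexicographically first length-2 string in L(M1) \ L(M2).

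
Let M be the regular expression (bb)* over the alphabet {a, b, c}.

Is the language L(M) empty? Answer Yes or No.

The empty string ε matches the expression, so it belongs to L(M).
Since L(M) contains at least one string, it is not empty.

No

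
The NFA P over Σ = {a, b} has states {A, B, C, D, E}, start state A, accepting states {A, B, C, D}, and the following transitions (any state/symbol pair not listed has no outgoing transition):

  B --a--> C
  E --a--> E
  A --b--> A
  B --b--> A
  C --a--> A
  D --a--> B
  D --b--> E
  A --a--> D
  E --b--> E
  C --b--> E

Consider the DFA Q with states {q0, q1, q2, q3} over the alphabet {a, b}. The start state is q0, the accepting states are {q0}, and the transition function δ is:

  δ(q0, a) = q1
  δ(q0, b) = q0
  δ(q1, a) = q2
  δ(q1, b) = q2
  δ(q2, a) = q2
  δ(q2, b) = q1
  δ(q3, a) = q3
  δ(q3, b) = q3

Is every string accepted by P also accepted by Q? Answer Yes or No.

The string a is in L(P) but not in L(Q).
So L(P) ⊄ L(Q).

No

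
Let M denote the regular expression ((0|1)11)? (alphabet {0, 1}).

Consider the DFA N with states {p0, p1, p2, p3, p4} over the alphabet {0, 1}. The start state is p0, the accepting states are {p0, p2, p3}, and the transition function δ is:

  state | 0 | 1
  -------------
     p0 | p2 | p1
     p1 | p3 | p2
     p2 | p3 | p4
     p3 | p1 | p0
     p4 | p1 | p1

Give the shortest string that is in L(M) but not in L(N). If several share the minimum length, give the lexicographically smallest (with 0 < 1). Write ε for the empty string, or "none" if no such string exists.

011

The string 011 is accepted by M but not by N.
No shorter string lies in the difference, and 011 is the lexicographically first length-3 string in L(M) \ L(N).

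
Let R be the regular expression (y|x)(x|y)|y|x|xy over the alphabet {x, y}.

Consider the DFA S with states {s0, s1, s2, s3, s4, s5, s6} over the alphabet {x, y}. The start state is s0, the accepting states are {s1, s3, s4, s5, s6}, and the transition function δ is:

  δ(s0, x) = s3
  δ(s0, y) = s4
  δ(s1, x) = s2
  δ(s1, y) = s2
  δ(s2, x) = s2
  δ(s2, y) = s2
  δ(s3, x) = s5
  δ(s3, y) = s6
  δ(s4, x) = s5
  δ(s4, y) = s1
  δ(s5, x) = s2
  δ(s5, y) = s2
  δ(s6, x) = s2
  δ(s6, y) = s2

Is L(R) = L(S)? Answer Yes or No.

Yes

Converting the expression R to a DFA (subset construction, then merging equivalent states) gives the minimal DFA with states {r0, r1, r2, r3}, start state r0, accepting states {r1, r2} and transitions r0: x→r1, y→r1; r1: x→r2, y→r2; r2: x→r3, y→r3; r3: x→r3, y→r3.
Exploring the product automaton R × S from the start pair (r0, s0), following both machines on each input symbol, reaches 7 state pairs: (r0, s0), (r1, s3), (r1, s4), (r2, s5), (r2, s6), (r2, s1), (r3, s2).
R accepts in {r1, r2} and S accepts in {s1, s3, s4, s5, s6}. In every reachable pair the two components are either both accepting — (r1, s3), (r1, s4), (r2, s5), (r2, s6), (r2, s1) — or both non-accepting, so no string is accepted by exactly one of the machines: L(R) \ L(S) and L(S) \ L(R) are both empty.
Hence every string is accepted by R iff it is accepted by S, and the two languages coincide.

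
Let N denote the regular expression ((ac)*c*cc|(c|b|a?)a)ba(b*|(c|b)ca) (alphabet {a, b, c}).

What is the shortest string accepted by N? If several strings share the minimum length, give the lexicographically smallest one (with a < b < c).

By inspection of the expression, no string of length less than 3 matches, and aba is the lexicographically first match of length 3.

aba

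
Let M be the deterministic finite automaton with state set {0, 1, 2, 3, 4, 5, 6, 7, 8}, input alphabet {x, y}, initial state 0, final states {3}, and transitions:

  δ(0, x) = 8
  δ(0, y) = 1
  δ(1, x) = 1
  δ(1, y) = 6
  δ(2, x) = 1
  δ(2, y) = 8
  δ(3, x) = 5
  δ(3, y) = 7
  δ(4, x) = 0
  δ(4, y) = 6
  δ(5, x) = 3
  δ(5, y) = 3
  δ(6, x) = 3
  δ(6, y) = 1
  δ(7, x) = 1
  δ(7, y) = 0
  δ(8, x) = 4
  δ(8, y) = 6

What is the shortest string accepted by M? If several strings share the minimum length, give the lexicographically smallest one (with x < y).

A breadth-first search from 0 reaches an accepting state first via the path 0 → 8 → 6 → 3 on input xyx.
No string of length < 3 is accepted (BFS exhausts all shorter strings without reaching an accepting state), and xyx is the lexicographically least accepting string of length 3.

xyx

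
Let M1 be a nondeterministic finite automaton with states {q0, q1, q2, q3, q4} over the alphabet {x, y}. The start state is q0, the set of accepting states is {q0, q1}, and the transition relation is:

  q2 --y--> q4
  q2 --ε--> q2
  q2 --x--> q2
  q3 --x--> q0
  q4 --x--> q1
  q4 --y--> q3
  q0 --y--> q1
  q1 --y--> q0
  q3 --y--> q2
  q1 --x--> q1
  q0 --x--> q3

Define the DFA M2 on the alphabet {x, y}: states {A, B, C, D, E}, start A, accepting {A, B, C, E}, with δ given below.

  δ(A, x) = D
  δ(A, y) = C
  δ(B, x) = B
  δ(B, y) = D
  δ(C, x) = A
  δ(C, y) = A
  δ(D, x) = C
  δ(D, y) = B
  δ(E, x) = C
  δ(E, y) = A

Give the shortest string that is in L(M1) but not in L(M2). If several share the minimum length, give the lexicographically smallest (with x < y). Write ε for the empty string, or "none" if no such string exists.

yxx

The string yxx is accepted by M1 but not by M2.
No shorter string lies in the difference, and yxx is the lexicographically first length-3 string in L(M1) \ L(M2).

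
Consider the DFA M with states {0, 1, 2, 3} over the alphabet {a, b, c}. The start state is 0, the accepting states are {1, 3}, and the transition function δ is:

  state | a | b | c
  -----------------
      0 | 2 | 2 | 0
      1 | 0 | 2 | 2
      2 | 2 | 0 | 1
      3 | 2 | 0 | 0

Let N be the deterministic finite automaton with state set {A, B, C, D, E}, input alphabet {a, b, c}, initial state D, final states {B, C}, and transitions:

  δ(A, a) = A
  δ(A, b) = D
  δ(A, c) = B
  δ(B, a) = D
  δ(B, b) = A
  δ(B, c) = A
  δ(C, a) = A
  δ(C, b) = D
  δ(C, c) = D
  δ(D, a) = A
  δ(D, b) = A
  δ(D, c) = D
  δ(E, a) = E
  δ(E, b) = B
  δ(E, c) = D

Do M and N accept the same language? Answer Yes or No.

Exploring the product automaton M × N from the start pair (0, D), following both machines on each input symbol, reaches 3 state pairs: (0, D), (2, A), (1, B).
M accepts in {1, 3} and N accepts in {B, C}. In every reachable pair the two components are either both accepting — (1, B) — or both non-accepting, so no string is accepted by exactly one of the machines: L(M) \ L(N) and L(N) \ L(M) are both empty.
Hence every string is accepted by M iff it is accepted by N, and the two languages coincide.

Yes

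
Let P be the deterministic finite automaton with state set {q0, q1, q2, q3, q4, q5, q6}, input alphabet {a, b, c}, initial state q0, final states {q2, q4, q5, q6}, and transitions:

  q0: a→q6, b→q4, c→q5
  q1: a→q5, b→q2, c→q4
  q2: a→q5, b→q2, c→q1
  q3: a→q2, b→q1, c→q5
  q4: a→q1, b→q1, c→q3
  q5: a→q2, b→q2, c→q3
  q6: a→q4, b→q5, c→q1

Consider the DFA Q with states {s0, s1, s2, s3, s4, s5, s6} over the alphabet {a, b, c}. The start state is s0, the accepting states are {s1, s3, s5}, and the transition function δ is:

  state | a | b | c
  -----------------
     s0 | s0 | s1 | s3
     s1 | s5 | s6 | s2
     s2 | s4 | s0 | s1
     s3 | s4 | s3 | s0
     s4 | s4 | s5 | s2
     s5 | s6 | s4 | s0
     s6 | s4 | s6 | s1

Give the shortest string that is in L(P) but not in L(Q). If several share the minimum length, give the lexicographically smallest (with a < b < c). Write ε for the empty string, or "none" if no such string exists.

a

The string a is accepted by P but not by Q.
No shorter string lies in the difference, and a is the lexicographically first length-1 string in L(P) \ L(Q).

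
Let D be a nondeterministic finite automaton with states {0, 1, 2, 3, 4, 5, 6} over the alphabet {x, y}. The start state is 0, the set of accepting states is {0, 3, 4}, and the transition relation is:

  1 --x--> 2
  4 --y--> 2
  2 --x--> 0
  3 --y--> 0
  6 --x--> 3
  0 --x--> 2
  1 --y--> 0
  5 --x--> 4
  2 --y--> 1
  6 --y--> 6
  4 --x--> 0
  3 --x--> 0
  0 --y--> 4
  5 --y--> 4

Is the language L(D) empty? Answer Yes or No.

The empty string ε is accepted: the run 0 ends in the accepting state 0.
Since at least one string is accepted, L(D) is not empty.

No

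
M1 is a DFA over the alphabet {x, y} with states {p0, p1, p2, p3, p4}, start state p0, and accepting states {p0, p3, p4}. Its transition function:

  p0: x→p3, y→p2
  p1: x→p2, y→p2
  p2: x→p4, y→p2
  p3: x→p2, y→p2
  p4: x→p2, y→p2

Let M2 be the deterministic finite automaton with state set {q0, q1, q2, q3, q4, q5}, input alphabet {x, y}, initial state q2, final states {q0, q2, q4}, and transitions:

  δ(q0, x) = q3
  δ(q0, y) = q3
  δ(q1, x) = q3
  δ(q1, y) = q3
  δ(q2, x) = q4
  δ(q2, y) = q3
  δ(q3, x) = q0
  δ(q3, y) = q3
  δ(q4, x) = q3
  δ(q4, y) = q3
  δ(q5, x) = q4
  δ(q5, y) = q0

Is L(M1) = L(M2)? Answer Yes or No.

Yes

Exploring the product automaton M1 × M2 from the start pair (p0, q2), following both machines on each input symbol, reaches 4 state pairs: (p0, q2), (p3, q4), (p2, q3), (p4, q0).
M1 accepts in {p0, p3, p4} and M2 accepts in {q0, q2, q4}. In every reachable pair the two components are either both accepting — (p0, q2), (p3, q4), (p4, q0) — or both non-accepting, so no string is accepted by exactly one of the machines: L(M1) \ L(M2) and L(M2) \ L(M1) are both empty.
Hence every string is accepted by M1 iff it is accepted by M2, and the two languages coincide.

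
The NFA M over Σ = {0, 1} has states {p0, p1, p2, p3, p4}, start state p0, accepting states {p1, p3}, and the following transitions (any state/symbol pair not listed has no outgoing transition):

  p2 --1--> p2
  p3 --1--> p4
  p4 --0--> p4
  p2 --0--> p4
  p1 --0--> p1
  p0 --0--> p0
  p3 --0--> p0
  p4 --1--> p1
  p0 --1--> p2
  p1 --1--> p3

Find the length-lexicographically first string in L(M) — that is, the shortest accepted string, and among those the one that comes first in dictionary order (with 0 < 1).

101

A breadth-first search from p0 reaches an accepting state first via the path p0 → p2 → p4 → p1 on input 101.
No string of length < 3 is accepted (BFS exhausts all shorter strings without reaching an accepting state), and 101 is the lexicographically least accepting string of length 3.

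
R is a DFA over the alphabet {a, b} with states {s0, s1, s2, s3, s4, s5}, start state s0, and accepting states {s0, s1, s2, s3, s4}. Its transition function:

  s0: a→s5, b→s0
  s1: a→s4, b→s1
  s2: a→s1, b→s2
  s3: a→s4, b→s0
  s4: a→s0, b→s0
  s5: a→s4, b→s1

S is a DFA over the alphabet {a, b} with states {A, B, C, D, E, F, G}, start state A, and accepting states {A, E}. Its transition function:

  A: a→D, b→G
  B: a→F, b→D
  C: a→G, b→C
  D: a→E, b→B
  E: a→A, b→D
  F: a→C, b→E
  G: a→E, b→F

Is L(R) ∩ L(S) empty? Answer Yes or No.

No

The empty string ε is accepted by both R and S.
Hence L(R) ∩ L(S) ≠ ∅.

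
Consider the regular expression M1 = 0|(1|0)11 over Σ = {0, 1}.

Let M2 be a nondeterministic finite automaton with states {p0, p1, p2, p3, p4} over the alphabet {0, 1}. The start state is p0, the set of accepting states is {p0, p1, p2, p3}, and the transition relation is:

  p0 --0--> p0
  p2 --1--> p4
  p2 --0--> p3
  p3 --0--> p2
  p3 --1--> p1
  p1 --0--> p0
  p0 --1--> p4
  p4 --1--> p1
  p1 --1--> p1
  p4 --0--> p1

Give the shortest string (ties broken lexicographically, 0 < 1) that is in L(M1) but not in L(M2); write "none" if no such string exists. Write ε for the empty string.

Converting the expression M1 to a DFA (subset construction, then merging equivalent states) gives the minimal DFA with states {r0, r1, r2, r3, r4, r5}, start state r0, accepting states {r1, r5} and transitions r0: 0→r1, 1→r2; r1: 0→r3, 1→r4; r2: 0→r3, 1→r4; r3: 0→r3, 1→r3; r4: 0→r3, 1→r5; r5: 0→r3, 1→r3.
Exploring the product automaton M1 × M2 from the start pair (r0, p0), following both machines on each input symbol, reaches 9 state pairs: (r0, p0), (r1, p0), (r2, p4), (r3, p0), (r4, p4), (r3, p1), (r4, p1), (r3, p4), (r5, p1).
M1 accepts in {r1, r5} and M2 accepts in {p0, p1, p2, p3}. The reachable pairs whose M1-component is accepting are (r1, p0), (r5, p1); in each of them the M2-component is accepting too, so the product for L(M1) \ L(M2) (M1-component accepting, M2-component rejecting) has no reachable accepting pair and the difference is empty.
So every string accepted by M1 is also accepted by M2: L(M1) \ L(M2) = ∅ and there is no such string.

none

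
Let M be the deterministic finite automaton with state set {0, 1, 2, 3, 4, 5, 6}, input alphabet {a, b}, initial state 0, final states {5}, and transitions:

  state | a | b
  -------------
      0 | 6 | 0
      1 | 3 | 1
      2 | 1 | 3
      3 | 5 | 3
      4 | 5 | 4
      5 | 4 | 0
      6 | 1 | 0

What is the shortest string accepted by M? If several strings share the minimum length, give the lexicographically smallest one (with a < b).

aaaa

A breadth-first search from 0 reaches an accepting state first via the path 0 → 6 → 1 → 3 → 5 on input aaaa.
No string of length < 4 is accepted (BFS exhausts all shorter strings without reaching an accepting state), and aaaa is the lexicographically least accepting string of length 4.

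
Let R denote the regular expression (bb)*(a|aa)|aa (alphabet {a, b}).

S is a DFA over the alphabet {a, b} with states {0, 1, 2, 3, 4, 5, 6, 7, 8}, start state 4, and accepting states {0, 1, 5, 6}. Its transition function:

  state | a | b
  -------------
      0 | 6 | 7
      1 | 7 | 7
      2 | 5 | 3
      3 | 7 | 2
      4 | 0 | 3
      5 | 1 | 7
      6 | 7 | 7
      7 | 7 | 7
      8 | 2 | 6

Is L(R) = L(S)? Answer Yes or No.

Converting the expression R to a DFA (subset construction, then merging equivalent states) gives the minimal DFA with states {r0, r1, r2, r3, r4}, start state r0, accepting states {r1, r3} and transitions r0: a→r1, b→r2; r1: a→r3, b→r4; r2: a→r4, b→r0; r3: a→r4, b→r4; r4: a→r4, b→r4.
Exploring the product automaton R × S from the start pair (r0, 4), following both machines on each input symbol, reaches 8 state pairs: (r0, 4), (r1, 0), (r2, 3), (r3, 6), (r4, 7), (r0, 2), (r1, 5), (r3, 1).
R accepts in {r1, r3} and S accepts in {0, 1, 5, 6}. In every reachable pair the two components are either both accepting — (r1, 0), (r3, 6), (r1, 5), (r3, 1) — or both non-accepting, so no string is accepted by exactly one of the machines: L(R) \ L(S) and L(S) \ L(R) are both empty.
Hence every string is accepted by R iff it is accepted by S, and the two languages coincide.

Yes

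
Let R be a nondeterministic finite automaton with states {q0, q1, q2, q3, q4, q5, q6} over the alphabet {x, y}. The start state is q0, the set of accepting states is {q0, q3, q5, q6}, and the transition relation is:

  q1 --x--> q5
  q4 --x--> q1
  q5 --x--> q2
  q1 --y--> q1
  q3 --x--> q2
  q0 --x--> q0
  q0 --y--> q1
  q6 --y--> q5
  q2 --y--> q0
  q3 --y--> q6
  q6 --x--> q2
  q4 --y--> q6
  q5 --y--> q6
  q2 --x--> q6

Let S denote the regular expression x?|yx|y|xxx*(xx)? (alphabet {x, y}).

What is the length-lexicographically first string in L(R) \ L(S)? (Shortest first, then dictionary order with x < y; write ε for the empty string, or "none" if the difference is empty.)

xyx

The string xyx is accepted by R but not by S.
No shorter string lies in the difference, and xyx is the lexicographically first length-3 string in L(R) \ L(S).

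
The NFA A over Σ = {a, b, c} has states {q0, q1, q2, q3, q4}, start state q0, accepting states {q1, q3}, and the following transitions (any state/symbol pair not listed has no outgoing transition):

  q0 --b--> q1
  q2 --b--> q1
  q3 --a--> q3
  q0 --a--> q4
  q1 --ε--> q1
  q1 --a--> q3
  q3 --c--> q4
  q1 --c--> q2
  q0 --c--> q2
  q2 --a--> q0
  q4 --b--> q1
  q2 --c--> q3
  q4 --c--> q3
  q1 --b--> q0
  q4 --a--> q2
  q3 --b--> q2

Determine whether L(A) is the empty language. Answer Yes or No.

The string b is accepted: the run q0 → q1 ends in the accepting state q1.
Since at least one string is accepted, L(A) is not empty.

No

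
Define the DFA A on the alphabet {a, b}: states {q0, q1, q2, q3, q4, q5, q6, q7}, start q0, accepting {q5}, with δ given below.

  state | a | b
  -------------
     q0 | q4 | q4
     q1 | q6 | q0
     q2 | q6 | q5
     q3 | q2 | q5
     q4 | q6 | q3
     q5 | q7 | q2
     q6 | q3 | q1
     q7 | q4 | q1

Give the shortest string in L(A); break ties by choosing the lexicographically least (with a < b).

abb

A breadth-first search from q0 reaches an accepting state first via the path q0 → q4 → q3 → q5 on input abb.
No string of length < 3 is accepted (BFS exhausts all shorter strings without reaching an accepting state), and abb is the lexicographically least accepting string of length 3.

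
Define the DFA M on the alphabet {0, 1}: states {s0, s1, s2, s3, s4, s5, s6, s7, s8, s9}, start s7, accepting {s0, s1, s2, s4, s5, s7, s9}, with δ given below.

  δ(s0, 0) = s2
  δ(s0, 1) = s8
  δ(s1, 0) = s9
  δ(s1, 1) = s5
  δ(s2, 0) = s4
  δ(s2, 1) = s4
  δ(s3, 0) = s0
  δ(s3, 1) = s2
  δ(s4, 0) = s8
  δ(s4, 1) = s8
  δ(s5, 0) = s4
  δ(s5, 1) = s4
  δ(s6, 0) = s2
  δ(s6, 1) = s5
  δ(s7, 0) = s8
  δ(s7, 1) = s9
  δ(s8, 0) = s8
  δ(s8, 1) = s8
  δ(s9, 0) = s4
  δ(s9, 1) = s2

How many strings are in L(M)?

6

The useful subgraph on states {s2, s4, s7, s9} is acyclic, so L(M) is finite; the longest accepting path visits 4 useful states, giving maximum string length 3.
Counting accepting paths from s7 by length: 1 of length 0, 1 of length 1, 2 of length 2, 2 of length 3. Total 6.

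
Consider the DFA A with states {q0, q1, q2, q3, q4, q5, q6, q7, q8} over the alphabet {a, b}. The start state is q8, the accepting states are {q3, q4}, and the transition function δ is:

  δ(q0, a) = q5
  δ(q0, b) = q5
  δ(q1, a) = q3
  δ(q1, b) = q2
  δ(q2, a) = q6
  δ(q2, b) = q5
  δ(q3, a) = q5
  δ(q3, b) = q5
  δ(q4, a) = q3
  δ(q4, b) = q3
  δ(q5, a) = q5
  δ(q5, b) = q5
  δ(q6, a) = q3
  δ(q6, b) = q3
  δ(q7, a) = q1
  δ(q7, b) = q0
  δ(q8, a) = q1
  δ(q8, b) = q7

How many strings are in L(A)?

6

The useful subgraph on states {q1, q2, q3, q6, q7, q8} is acyclic, so L(A) is finite; the longest accepting path visits 6 useful states, giving maximum string length 5.
Counting accepting paths from q8 by length: 1 of length 2, 1 of length 3, 2 of length 4, 2 of length 5. Total 6.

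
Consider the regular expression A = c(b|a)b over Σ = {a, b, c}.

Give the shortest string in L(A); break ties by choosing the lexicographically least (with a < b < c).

By inspection of the expression, no string of length less than 3 matches, and cab is the lexicographically first match of length 3.

cab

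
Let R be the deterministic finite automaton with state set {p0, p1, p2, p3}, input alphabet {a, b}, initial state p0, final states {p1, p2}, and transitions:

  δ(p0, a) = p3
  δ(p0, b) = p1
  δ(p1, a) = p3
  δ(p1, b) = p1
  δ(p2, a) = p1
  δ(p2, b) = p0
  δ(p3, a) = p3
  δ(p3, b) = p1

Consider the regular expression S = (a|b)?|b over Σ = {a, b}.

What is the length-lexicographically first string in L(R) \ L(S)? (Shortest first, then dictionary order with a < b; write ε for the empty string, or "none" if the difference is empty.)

The string ab is accepted by R but not by S.
No shorter string lies in the difference, and ab is the lexicographically first length-2 string in L(R) \ L(S).

ab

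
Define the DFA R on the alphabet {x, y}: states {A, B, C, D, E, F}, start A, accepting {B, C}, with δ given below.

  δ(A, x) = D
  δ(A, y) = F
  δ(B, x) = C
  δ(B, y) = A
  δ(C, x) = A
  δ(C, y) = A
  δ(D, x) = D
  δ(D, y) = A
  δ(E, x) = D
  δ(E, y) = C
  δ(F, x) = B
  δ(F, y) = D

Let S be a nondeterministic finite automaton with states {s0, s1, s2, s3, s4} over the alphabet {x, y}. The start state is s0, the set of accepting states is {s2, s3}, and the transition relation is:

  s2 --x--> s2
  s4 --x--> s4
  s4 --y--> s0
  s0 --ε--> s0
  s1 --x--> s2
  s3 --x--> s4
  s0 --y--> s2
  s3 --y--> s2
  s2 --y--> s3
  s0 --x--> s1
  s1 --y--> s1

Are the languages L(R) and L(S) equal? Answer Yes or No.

No

The string yyyyx is accepted by R but rejected by S.
So L(R) ≠ L(S).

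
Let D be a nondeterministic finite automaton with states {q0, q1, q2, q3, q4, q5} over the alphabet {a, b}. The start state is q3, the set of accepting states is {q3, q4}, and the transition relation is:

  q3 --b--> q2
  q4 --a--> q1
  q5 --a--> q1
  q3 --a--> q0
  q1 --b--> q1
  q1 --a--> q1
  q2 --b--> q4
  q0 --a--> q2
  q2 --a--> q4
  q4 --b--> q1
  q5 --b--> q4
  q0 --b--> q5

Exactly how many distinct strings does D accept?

6

The useful subgraph on states {q0, q2, q3, q4, q5} is acyclic, so L(D) is finite; the longest accepting path visits 4 useful states, giving maximum string length 3.
Counting accepting paths from q3 by length: 1 of length 0, 2 of length 2, 3 of length 3. Total 6.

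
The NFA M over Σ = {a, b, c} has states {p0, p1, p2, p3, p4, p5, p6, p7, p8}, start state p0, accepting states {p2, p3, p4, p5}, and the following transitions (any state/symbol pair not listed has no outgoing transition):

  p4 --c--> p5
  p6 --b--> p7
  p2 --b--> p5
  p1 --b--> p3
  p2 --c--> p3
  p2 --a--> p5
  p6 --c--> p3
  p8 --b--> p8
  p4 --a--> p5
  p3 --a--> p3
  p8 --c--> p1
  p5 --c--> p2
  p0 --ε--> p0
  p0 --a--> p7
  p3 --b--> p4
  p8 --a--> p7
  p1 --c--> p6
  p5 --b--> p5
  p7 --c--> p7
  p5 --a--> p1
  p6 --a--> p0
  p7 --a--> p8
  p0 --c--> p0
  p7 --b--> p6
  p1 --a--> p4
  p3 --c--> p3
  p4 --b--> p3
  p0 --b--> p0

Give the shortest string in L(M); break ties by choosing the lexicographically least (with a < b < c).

abc

A breadth-first search from p0 reaches an accepting state first via the path p0 → p7 → p6 → p3 on input abc.
No string of length < 3 is accepted (BFS exhausts all shorter strings without reaching an accepting state), and abc is the lexicographically least accepting string of length 3.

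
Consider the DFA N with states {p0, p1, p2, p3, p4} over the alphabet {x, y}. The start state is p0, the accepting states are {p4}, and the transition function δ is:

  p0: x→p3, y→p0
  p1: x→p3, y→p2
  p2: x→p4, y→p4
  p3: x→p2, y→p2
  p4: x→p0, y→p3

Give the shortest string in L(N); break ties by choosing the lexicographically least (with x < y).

A breadth-first search from p0 reaches an accepting state first via the path p0 → p3 → p2 → p4 on input xxx.
No string of length < 3 is accepted (BFS exhausts all shorter strings without reaching an accepting state), and xxx is the lexicographically least accepting string of length 3.

xxx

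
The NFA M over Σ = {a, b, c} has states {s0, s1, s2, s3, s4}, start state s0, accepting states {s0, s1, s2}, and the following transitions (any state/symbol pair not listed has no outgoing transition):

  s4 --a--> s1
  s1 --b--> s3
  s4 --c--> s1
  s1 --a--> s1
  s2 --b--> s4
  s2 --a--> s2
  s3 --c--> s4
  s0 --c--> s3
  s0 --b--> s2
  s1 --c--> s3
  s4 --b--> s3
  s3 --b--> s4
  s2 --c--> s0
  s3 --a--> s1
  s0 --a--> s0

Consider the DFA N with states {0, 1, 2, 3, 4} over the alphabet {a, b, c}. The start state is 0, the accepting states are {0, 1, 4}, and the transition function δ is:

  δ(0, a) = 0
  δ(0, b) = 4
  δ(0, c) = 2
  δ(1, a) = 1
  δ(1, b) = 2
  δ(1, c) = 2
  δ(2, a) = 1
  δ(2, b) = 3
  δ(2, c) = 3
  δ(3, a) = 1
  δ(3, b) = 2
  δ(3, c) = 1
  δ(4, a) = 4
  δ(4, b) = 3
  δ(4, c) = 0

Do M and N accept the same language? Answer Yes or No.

Exploring the product automaton M × N from the start pair (s0, 0), following both machines on each input symbol, reaches 5 state pairs: (s0, 0), (s2, 4), (s3, 2), (s4, 3), (s1, 1).
M accepts in {s0, s1, s2} and N accepts in {0, 1, 4}. In every reachable pair the two components are either both accepting — (s0, 0), (s2, 4), (s1, 1) — or both non-accepting, so no string is accepted by exactly one of the machines: L(M) \ L(N) and L(N) \ L(M) are both empty.
Hence every string is accepted by M iff it is accepted by N, and the two languages coincide.

Yes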